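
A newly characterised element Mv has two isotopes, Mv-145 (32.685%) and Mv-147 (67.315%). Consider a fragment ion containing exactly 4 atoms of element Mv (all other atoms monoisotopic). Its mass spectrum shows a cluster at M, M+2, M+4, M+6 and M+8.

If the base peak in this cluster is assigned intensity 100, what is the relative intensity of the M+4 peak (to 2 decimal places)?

Term probabilities: M 0.0114, M+2 0.0940, M+4 0.2905, M+6 0.3988, M+8 0.2053. Base peak = M+6.
P(M+6) = C(4,3) × 0.32685^1 × 0.67315^3 = 4 × 0.32685 × 0.30502508 = 0.398790 (base)
P(M+4) = C(4,2) × 0.32685^2 × 0.67315^2 = 6 × 0.10683092 × 0.45313092 = 0.290450
Relative intensity = 0.290450 / 0.398790 × 100 = 72.83

72.83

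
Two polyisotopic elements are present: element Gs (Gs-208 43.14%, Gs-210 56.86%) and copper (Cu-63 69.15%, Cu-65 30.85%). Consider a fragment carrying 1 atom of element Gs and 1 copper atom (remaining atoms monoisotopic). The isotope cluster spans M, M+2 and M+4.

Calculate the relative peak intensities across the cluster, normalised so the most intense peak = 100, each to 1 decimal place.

Element Gs pattern (n=1): 0.4314 : 0.5686
Copper pattern (n=1): 0.6915 : 0.3085
Convolve the two distributions (both contribute in 2-u steps):
  M: 0.4314×0.6915 = 0.298313
  M+2: 0.4314×0.3085 + 0.5686×0.6915 = 0.526274
  M+4: 0.5686×0.3085 = 0.175413
Scale to base peak (0.526274) = 100: 56.7 : 100.0 : 33.3

56.7 : 100.0 : 33.3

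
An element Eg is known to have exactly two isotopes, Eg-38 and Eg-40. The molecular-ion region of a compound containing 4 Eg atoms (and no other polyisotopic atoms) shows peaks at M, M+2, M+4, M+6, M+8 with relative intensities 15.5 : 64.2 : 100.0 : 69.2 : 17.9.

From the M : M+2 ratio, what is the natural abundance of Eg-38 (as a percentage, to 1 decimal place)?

If p is the fraction of Eg that is Eg-38, then I(M+2)/I(M) = [C(4,1)·p^3·(1−p)] / p^4 = 4·(1−p)/p = 64.2/15.5 = 4.1419
(1−p)/p = 4.1419/4 = 1.0355  ⇒  p = 1/(1 + 1.0355) = 0.4913
Eg-38: 49.1%, Eg-40: 50.9%.

49.1%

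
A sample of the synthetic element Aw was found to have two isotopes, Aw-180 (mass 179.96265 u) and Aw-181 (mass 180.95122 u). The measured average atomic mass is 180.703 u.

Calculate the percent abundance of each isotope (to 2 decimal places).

Let x be the fractional abundance of Aw-180; then Aw-181 has abundance 1 − x.
179.96265·x + 180.95122·(1 − x) = 180.703
(179.96265 − 180.95122)·x = 180.703 − 180.95122
x = -0.24822 / -0.98857 = 0.25109 → 25.11% Aw-180, 74.89% Aw-181.

Aw-180: 25.11%, Aw-181: 74.89%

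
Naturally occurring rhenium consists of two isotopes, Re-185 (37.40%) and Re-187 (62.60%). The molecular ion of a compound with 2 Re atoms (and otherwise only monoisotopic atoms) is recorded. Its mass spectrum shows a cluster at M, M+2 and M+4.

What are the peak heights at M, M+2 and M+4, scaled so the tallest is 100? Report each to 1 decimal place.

The 2 Re atoms are independent, so intensities follow the terms of (0.3740 + 0.6260)^2.
P(M) = 0.3740^2 = 0.139876
P(M+2) = 2 × 0.3740^1 × 0.6260^1 = 0.468248
P(M+4) = 0.6260^2 = 0.391876
The M+2 peak is largest (0.468248); scaling to 100 gives 29.9 : 100.0 : 83.7.

29.9 : 100.0 : 83.7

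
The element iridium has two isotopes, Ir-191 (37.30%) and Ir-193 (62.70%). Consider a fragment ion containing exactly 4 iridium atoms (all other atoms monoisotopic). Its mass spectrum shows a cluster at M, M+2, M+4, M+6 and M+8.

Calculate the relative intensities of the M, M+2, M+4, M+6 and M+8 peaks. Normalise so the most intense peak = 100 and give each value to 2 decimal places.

5.26 : 35.39 : 89.23 : 100.00 : 42.02

Each Ir atom is independently Ir-191 (p = 0.3730) or Ir-193 (q = 0.6270); the cluster is the binomial expansion (p + q)^4.
P(M) = 0.3730^4 = 0.019357
P(M+2) = 4 × 0.3730^3 × 0.6270^1 = 0.130153
P(M+4) = 6 × 0.3730^2 × 0.6270^2 = 0.328174
P(M+6) = 4 × 0.3730^1 × 0.6270^3 = 0.367766
P(M+8) = 0.6270^4 = 0.154550
The M+6 peak is largest (0.367766); scaling to 100 gives 5.26 : 35.39 : 89.23 : 100.00 : 42.02.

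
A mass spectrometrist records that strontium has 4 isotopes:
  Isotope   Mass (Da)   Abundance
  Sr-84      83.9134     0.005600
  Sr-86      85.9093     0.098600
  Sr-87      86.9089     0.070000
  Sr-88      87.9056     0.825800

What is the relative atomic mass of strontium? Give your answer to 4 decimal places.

87.6166 Da

Weight each isotope mass by its fractional abundance: 0.005600 × 83.9134 + 0.098600 × 85.9093 + 0.070000 × 86.9089 + 0.825800 × 87.9056
= 0.46992 + 8.47066 + 6.08362 + 72.59244 = 87.61664 Da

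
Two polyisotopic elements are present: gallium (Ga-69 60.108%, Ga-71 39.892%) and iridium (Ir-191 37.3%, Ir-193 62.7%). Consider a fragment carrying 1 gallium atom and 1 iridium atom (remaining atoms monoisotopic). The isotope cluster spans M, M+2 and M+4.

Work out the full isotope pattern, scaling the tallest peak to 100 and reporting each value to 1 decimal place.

Gallium pattern (n=1): 0.60108 : 0.39892
Iridium pattern (n=1): 0.3730 : 0.6270
Convolve the two distributions (both contribute in 2-u steps):
  M: 0.60108×0.3730 = 0.224203
  M+2: 0.60108×0.6270 + 0.39892×0.3730 = 0.525674
  M+4: 0.39892×0.6270 = 0.250123
Scale to base peak (0.525674) = 100: 42.7 : 100.0 : 47.6

42.7 : 100.0 : 47.6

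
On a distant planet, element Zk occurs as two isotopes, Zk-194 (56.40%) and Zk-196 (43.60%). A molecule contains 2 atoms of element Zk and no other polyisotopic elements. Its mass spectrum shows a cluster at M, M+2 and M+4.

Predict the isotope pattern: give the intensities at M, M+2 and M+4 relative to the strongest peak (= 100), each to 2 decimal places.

64.68 : 100.00 : 38.65

Expanding (0.5640 + 0.4360)^2:
P(M) = 0.5640^2 = 0.318096
P(M+2) = 2 × 0.5640^1 × 0.4360^1 = 0.491808
P(M+4) = 0.4360^2 = 0.190096
The M+2 peak is largest (0.491808); scaling to 100 gives 64.68 : 100.00 : 38.65.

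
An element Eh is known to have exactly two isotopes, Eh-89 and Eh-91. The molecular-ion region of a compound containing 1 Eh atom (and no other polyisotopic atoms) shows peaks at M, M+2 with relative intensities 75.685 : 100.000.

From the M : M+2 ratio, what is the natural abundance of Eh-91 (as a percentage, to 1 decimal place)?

56.9%

Write p for the Eh-89 fraction. I(M+2)/I(M) = [C(1,1)·p^0·(1−p)] / p^1 = 1·(1−p)/p = 100.000/75.685 = 1.3213
(1−p)/p = 1.3213/1 = 1.3213  ⇒  p = 1/(1 + 1.3213) = 0.4308
Eh-89: 43.1%, Eh-91: 56.9%.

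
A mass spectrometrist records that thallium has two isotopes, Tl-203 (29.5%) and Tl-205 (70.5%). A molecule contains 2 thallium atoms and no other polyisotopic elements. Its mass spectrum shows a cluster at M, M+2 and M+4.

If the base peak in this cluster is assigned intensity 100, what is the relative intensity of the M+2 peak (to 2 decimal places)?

Term probabilities: M 0.0870, M+2 0.4160, M+4 0.4970. Base peak = M+4.
P(M+4) = C(2,2) × 0.295^0 × 0.705^2 = 1 × 1.0000 × 0.497025 = 0.497025 (base)
P(M+2) = C(2,1) × 0.295^1 × 0.705^1 = 2 × 0.2950 × 0.7050 = 0.415950
Relative intensity = 0.415950 / 0.497025 × 100 = 83.69

83.69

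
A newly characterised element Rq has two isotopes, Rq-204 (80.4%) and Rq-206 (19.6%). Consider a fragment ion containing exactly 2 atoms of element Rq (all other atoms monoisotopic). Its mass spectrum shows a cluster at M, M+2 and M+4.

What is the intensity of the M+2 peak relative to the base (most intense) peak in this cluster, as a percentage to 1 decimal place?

48.8%

Binomial terms of (0.804 + 0.196)^2: M 0.6464, M+2 0.3152, M+4 0.0384 → M is the base peak.
P(M) = C(2,0) × 0.804^2 × 0.196^0 = 1 × 0.646416 × 1.0000 = 0.646416 (base)
P(M+2) = C(2,1) × 0.804^1 × 0.196^1 = 2 × 0.8040 × 0.1960 = 0.315168
Relative intensity = 0.315168 / 0.646416 × 100 = 48.8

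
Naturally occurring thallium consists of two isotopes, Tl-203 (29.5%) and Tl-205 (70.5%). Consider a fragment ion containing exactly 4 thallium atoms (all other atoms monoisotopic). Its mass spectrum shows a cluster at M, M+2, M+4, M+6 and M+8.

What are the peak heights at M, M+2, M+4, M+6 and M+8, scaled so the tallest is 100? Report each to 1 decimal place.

1.8 : 17.5 : 62.8 : 100.0 : 59.7

Expanding (0.295 + 0.705)^4:
P(M) = 0.295^4 = 0.007573
P(M+2) = 4 × 0.295^3 × 0.705^1 = 0.072396
P(M+4) = 6 × 0.295^2 × 0.705^2 = 0.259522
P(M+6) = 4 × 0.295^1 × 0.705^3 = 0.413475
P(M+8) = 0.705^4 = 0.247034
The M+6 peak is largest (0.413475); scaling to 100 gives 1.8 : 17.5 : 62.8 : 100.0 : 59.7.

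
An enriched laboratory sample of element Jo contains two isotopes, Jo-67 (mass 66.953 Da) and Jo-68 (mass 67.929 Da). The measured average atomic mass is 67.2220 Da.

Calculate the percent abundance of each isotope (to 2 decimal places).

Jo-67: 72.44%, Jo-68: 27.56%

Writing the weighted mean with unknown fraction x of Jo-67:
66.953·x + 67.929·(1 − x) = 67.2220
(66.953 − 67.929)·x = 67.2220 − 67.929
x = -0.7070 / -0.976 = 0.72439 → 72.44% Jo-67, 27.56% Jo-68.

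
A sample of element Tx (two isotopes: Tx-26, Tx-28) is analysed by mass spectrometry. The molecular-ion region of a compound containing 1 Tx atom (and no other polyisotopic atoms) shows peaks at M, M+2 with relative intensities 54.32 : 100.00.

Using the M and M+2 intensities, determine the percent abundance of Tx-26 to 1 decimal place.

35.2%

Let p = fractional abundance of Tx-26. I(M+2)/I(M) = [C(1,1)·p^0·(1−p)] / p^1 = 1·(1−p)/p = 100.00/54.32 = 1.8409
(1−p)/p = 1.8409/1 = 1.8409  ⇒  p = 1/(1 + 1.8409) = 0.3520
Tx-26: 35.2%, Tx-28: 64.8%.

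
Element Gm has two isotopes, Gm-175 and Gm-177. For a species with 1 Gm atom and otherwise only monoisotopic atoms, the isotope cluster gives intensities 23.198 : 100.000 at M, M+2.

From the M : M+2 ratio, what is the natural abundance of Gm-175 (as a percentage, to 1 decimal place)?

Let p = fractional abundance of Gm-175. I(M+2)/I(M) = [C(1,1)·p^0·(1−p)] / p^1 = 1·(1−p)/p = 100.000/23.198 = 4.3107
(1−p)/p = 4.3107/1 = 4.3107  ⇒  p = 1/(1 + 4.3107) = 0.1883
Gm-175: 18.8%, Gm-177: 81.2%.

18.8%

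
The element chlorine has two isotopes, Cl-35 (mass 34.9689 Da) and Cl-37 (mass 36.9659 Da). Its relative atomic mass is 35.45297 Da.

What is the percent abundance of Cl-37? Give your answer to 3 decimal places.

24.240%

With x = fraction of Cl-35 (so Cl-37 is 1 − x):
34.9689·x + 36.9659·(1 − x) = 35.45297
(34.9689 − 36.9659)·x = 35.45297 − 36.9659
x = -1.51293 / -1.9970 = 0.75760 → 75.760% Cl-35, 24.240% Cl-37.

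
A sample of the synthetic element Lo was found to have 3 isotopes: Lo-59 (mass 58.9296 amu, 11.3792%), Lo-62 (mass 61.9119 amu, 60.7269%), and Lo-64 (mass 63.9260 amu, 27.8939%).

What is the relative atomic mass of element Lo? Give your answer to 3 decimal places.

62.134 amu

Average mass = Σ (abundance × isotope mass) = 0.113792 × 58.9296 + 0.607269 × 61.9119 + 0.278939 × 63.9260
= 6.70572 + 37.59718 + 17.83145 = 62.13435 amu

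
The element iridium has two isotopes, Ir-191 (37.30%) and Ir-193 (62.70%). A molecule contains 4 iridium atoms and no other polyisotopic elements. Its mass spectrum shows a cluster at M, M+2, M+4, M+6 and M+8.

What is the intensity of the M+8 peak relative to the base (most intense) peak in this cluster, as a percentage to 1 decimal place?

42.0%

Binomial terms of (0.3730 + 0.6270)^4: M 0.0194, M+2 0.1302, M+4 0.3282, M+6 0.3678, M+8 0.1546 → M+6 is the base peak.
P(M+6) = C(4,3) × 0.3730^1 × 0.6270^3 = 4 × 0.3730 × 0.24649188 = 0.367766 (base)
P(M+8) = C(4,4) × 0.3730^0 × 0.6270^4 = 1 × 1.0000 × 0.15455041 = 0.154550
Relative intensity = 0.154550 / 0.367766 × 100 = 42.0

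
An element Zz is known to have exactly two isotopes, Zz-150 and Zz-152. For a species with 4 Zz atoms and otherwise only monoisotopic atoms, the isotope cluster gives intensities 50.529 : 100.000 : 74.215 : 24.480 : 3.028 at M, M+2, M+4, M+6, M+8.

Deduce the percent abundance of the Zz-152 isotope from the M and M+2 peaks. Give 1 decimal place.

33.1%

Let p = fractional abundance of Zz-150. I(M+2)/I(M) = [C(4,1)·p^3·(1−p)] / p^4 = 4·(1−p)/p = 100.000/50.529 = 1.9791
(1−p)/p = 1.9791/4 = 0.4948  ⇒  p = 1/(1 + 0.4948) = 0.6690
Zz-150: 66.9%, Zz-152: 33.1%.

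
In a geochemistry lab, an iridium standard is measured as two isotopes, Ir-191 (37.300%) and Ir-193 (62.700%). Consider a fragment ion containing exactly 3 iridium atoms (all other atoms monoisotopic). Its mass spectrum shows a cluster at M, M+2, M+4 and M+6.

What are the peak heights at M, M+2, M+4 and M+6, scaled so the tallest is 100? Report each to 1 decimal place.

11.8 : 59.5 : 100.0 : 56.0

Each Ir atom is independently Ir-191 (p = 0.37300) or Ir-193 (q = 0.62700); the cluster is the binomial expansion (p + q)^3.
P(M) = 0.37300^3 = 0.051895
P(M+2) = 3 × 0.37300^2 × 0.62700^1 = 0.261702
P(M+4) = 3 × 0.37300^1 × 0.62700^2 = 0.439911
P(M+6) = 0.62700^3 = 0.246492
The M+4 peak is largest (0.439911); scaling to 100 gives 11.8 : 59.5 : 100.0 : 56.0.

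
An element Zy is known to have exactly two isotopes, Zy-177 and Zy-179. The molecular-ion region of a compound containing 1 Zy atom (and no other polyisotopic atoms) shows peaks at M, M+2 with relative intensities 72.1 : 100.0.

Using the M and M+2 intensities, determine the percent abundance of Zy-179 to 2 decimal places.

Let p = fractional abundance of Zy-177. I(M+2)/I(M) = [C(1,1)·p^0·(1−p)] / p^1 = 1·(1−p)/p = 100.0/72.1 = 1.3870
(1−p)/p = 1.3870/1 = 1.3870  ⇒  p = 1/(1 + 1.3870) = 0.4189
Zy-177: 41.89%, Zy-179: 58.11%.

58.11%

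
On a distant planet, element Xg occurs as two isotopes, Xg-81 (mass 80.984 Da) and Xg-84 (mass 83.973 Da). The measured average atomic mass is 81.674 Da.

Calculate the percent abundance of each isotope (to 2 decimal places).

Xg-81: 76.92%, Xg-84: 23.08%

Let x be the fractional abundance of Xg-81; then Xg-84 has abundance 1 − x.
80.984·x + 83.973·(1 − x) = 81.674
(80.984 − 83.973)·x = 81.674 − 83.973
x = -2.299 / -2.989 = 0.76915 → 76.92% Xg-81, 23.08% Xg-84.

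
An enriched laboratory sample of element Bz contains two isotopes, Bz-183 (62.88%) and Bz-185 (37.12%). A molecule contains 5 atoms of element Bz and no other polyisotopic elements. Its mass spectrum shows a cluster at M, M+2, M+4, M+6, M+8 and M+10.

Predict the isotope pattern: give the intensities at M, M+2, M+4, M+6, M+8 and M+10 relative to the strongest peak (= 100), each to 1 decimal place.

The 5 Bz atoms are independent, so intensities follow the terms of (0.6288 + 0.3712)^5.
P(M) = 0.6288^5 = 0.098302
P(M+2) = 5 × 0.6288^4 × 0.3712^1 = 0.290154
P(M+4) = 10 × 0.6288^3 × 0.3712^2 = 0.342573
P(M+6) = 10 × 0.6288^2 × 0.3712^3 = 0.202232
P(M+8) = 5 × 0.6288^1 × 0.3712^4 = 0.059692
P(M+10) = 0.3712^5 = 0.007048
The M+4 peak is largest (0.342573); scaling to 100 gives 28.7 : 84.7 : 100.0 : 59.0 : 17.4 : 2.1.

28.7 : 84.7 : 100.0 : 59.0 : 17.4 : 2.1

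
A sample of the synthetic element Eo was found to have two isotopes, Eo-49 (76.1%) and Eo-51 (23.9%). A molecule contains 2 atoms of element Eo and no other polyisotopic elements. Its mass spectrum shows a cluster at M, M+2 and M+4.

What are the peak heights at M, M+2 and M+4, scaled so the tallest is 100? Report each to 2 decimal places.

Expanding (0.761 + 0.239)^2:
P(M) = 0.761^2 = 0.579121
P(M+2) = 2 × 0.761^1 × 0.239^1 = 0.363758
P(M+4) = 0.239^2 = 0.057121
The M peak is largest (0.579121); scaling to 100 gives 100.00 : 62.81 : 9.86.

100.00 : 62.81 : 9.86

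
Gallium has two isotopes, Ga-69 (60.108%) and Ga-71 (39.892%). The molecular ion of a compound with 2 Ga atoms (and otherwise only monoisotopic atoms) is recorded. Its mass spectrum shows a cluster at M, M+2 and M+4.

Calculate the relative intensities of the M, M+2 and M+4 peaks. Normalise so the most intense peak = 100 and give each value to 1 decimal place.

Each Ga atom is independently Ga-69 (p = 0.60108) or Ga-71 (q = 0.39892); the cluster is the binomial expansion (p + q)^2.
P(M) = 0.60108^2 = 0.361297
P(M+2) = 2 × 0.60108^1 × 0.39892^1 = 0.479566
P(M+4) = 0.39892^2 = 0.159137
The M+2 peak is largest (0.479566); scaling to 100 gives 75.3 : 100.0 : 33.2.

75.3 : 100.0 : 33.2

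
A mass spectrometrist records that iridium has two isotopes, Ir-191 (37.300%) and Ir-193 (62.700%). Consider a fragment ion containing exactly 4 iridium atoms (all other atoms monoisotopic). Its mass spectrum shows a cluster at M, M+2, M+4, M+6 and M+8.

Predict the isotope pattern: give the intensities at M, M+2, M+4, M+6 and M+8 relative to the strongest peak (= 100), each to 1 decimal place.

5.3 : 35.4 : 89.2 : 100.0 : 42.0

The 4 Ir atoms are independent, so intensities follow the terms of (0.37300 + 0.62700)^4.
P(M) = 0.37300^4 = 0.019357
P(M+2) = 4 × 0.37300^3 × 0.62700^1 = 0.130153
P(M+4) = 6 × 0.37300^2 × 0.62700^2 = 0.328174
P(M+6) = 4 × 0.37300^1 × 0.62700^3 = 0.367766
P(M+8) = 0.62700^4 = 0.154550
The M+6 peak is largest (0.367766); scaling to 100 gives 5.3 : 35.4 : 89.2 : 100.0 : 42.0.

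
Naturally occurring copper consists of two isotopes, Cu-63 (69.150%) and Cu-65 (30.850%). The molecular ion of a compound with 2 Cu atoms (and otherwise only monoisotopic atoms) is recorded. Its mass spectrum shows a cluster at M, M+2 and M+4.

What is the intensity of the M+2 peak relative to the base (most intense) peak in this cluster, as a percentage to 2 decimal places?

(0.69150 + 0.30850)^2 gives M 0.4782, M+2 0.4267, M+4 0.0952; the largest is M.
P(M) = C(2,0) × 0.69150^2 × 0.30850^0 = 1 × 0.47817225 × 1.0000 = 0.478172 (base)
P(M+2) = C(2,1) × 0.69150^1 × 0.30850^1 = 2 × 0.6915 × 0.3085 = 0.426656
Relative intensity = 0.426656 / 0.478172 × 100 = 89.23

89.23%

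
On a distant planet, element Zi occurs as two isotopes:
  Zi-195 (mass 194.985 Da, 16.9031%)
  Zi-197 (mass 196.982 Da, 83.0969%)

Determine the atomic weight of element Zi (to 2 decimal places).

196.64 Da

Average mass = Σ (abundance × isotope mass) = 0.169031 × 194.985 + 0.830969 × 196.982
= 32.9585 + 163.6859 = 196.6444 Da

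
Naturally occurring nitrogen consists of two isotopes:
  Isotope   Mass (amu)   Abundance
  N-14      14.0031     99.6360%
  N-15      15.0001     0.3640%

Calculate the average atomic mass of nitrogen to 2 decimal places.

Ar = Σ fᵢ·mᵢ = 0.996360 × 14.0031 + 0.003640 × 15.0001
= 13.95213 + 0.05460 = 14.00673 amu

14.01 amu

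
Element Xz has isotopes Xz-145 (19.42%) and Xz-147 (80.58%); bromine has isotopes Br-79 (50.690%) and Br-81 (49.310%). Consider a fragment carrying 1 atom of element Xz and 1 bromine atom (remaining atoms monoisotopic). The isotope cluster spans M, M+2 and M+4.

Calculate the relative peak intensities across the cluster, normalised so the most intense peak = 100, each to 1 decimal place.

19.5 : 100.0 : 78.8

Element Xz pattern (n=1): 0.1942 : 0.8058
Bromine pattern (n=1): 0.5069 : 0.4931
Convolve the two distributions (both contribute in 2-u steps):
  M: 0.1942×0.5069 = 0.098440
  M+2: 0.1942×0.4931 + 0.8058×0.5069 = 0.504220
  M+4: 0.8058×0.4931 = 0.397340
Scale to base peak (0.504220) = 100: 19.5 : 100.0 : 78.8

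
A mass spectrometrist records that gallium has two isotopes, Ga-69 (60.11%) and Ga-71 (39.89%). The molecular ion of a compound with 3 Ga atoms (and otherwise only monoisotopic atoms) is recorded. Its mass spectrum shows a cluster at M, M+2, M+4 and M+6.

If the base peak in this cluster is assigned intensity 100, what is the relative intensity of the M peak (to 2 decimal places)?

50.23

(0.6011 + 0.3989)^3 gives M 0.2172, M+2 0.4324, M+4 0.2869, M+6 0.0635; the largest is M+2.
P(M+2) = C(3,1) × 0.6011^2 × 0.3989^1 = 3 × 0.36132121 × 0.3989 = 0.432393 (base)
P(M) = C(3,0) × 0.6011^3 × 0.3989^0 = 1 × 0.21719018 × 1.0000 = 0.217190
Relative intensity = 0.217190 / 0.432393 × 100 = 50.23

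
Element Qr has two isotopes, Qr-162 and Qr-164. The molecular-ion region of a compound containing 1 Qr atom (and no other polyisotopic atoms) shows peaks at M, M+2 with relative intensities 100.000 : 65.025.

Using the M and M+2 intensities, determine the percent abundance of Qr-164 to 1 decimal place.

39.4%

Write p for the Qr-162 fraction. I(M+2)/I(M) = [C(1,1)·p^0·(1−p)] / p^1 = 1·(1−p)/p = 65.025/100.000 = 0.6503
(1−p)/p = 0.6503/1 = 0.6503  ⇒  p = 1/(1 + 0.6503) = 0.6060
Qr-162: 60.6%, Qr-164: 39.4%.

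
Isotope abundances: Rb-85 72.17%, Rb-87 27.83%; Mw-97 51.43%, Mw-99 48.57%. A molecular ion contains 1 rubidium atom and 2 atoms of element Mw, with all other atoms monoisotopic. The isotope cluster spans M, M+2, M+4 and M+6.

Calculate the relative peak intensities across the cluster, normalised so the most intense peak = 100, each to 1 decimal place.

Rubidium pattern (n=1): 0.7217 : 0.2783
Element Mw pattern (n=2): 0.26450449 : 0.49959102 : 0.23590449
Convolve the two distributions (both contribute in 2-u steps):
  M: 0.7217×0.26450449 = 0.190893
  M+2: 0.7217×0.49959102 + 0.2783×0.26450449 = 0.434166
  M+4: 0.7217×0.23590449 + 0.2783×0.49959102 = 0.309288
  M+6: 0.2783×0.23590449 = 0.065652
Scale to base peak (0.434166) = 100: 44.0 : 100.0 : 71.2 : 15.1

44.0 : 100.0 : 71.2 : 15.1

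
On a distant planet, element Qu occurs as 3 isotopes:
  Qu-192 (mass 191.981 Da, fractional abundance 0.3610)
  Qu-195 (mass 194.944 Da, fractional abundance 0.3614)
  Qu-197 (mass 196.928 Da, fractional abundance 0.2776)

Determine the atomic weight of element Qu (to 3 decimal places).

194.425 Da

Ar = Σ fᵢ·mᵢ = 0.3610 × 191.981 + 0.3614 × 194.944 + 0.2776 × 196.928
= 69.3051 + 70.4528 + 54.6672 = 194.4251 Da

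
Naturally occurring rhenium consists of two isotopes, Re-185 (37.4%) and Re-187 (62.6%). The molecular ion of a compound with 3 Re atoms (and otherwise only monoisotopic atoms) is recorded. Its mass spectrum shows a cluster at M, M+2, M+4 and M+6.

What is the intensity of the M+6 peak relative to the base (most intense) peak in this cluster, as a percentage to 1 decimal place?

(0.374 + 0.626)^3 gives M 0.0523, M+2 0.2627, M+4 0.4397, M+6 0.2453; the largest is M+4.
P(M+4) = C(3,2) × 0.374^1 × 0.626^2 = 3 × 0.3740 × 0.391876 = 0.439685 (base)
P(M+6) = C(3,3) × 0.374^0 × 0.626^3 = 1 × 1.0000 × 0.24531438 = 0.245314
Relative intensity = 0.245314 / 0.439685 × 100 = 55.8

55.8%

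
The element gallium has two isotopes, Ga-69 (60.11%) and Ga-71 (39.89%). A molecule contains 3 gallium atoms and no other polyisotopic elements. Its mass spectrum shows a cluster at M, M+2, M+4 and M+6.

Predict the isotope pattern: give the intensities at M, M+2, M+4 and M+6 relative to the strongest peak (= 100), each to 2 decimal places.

50.23 : 100.00 : 66.36 : 14.68

The 3 Ga atoms are independent, so intensities follow the terms of (0.6011 + 0.3989)^3.
P(M) = 0.6011^3 = 0.217190
P(M+2) = 3 × 0.6011^2 × 0.3989^1 = 0.432393
P(M+4) = 3 × 0.6011^1 × 0.3989^2 = 0.286943
P(M+6) = 0.3989^3 = 0.063473
The M+2 peak is largest (0.432393); scaling to 100 gives 50.23 : 100.00 : 66.36 : 14.68.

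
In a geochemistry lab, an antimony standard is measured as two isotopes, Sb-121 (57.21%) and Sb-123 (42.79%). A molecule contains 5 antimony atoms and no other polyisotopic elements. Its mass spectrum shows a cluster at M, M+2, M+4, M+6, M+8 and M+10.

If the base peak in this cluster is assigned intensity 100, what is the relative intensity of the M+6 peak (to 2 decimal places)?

Term probabilities: M 0.0613, M+2 0.2292, M+4 0.3428, M+6 0.2564, M+8 0.0959, M+10 0.0143. Base peak = M+4.
P(M+4) = C(5,2) × 0.5721^3 × 0.4279^2 = 10 × 0.18724742 × 0.18309841 = 0.342847 (base)
P(M+6) = C(5,3) × 0.5721^2 × 0.4279^3 = 10 × 0.32729841 × 0.07834781 = 0.256431
Relative intensity = 0.256431 / 0.342847 × 100 = 74.79

74.79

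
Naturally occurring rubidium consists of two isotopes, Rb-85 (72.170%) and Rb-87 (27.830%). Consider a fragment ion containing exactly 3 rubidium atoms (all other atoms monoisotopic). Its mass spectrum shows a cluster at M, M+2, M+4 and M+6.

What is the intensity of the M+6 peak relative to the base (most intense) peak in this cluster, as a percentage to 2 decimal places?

(0.72170 + 0.27830)^3 gives M 0.3759, M+2 0.4349, M+4 0.1677, M+6 0.0216; the largest is M+2.
P(M+2) = C(3,1) × 0.72170^2 × 0.27830^1 = 3 × 0.52085089 × 0.2783 = 0.434858 (base)
P(M+6) = C(3,3) × 0.72170^0 × 0.27830^3 = 1 × 1.0000 × 0.02155458 = 0.021555
Relative intensity = 0.021555 / 0.434858 × 100 = 4.96

4.96%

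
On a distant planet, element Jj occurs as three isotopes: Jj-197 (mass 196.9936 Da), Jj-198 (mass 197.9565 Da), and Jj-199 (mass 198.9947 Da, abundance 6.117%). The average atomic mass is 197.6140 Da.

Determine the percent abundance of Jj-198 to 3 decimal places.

Let x and y be the fractions of Jj-197 and Jj-198. Then x + y = 1 − 0.06117 = 0.93883 and 196.9936x + 197.9565y = 197.6140 − 0.06117×198.9947 = 185.441494201.
Substituting: 196.9936x + 197.9565(0.93883 − x) = 185.441494201
(196.9936 − 197.9565)x = -0.406006694  ⇒  x = 0.42165, y = 0.51718
Jj-197: 42.165%, Jj-198: 51.718%.

51.718%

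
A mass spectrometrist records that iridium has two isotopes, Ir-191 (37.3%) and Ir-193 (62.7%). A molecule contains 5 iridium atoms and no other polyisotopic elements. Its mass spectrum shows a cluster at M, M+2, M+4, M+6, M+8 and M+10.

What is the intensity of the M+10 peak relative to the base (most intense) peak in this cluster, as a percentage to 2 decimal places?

(0.373 + 0.627)^5 gives M 0.0072, M+2 0.0607, M+4 0.2040, M+6 0.3429, M+8 0.2882, M+10 0.0969; the largest is M+6.
P(M+6) = C(5,3) × 0.373^2 × 0.627^3 = 10 × 0.139129 × 0.24649188 = 0.342942 (base)
P(M+10) = C(5,5) × 0.373^0 × 0.627^5 = 1 × 1.0000 × 0.09690311 = 0.096903
Relative intensity = 0.096903 / 0.342942 × 100 = 28.26

28.26%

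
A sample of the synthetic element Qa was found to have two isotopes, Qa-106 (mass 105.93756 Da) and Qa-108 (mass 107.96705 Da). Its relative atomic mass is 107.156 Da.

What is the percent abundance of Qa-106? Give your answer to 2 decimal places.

39.96%

Writing the weighted mean with unknown fraction x of Qa-106:
105.93756·x + 107.96705·(1 − x) = 107.156
(105.93756 − 107.96705)·x = 107.156 − 107.96705
x = -0.81105 / -2.02949 = 0.39963 → 39.96% Qa-106, 60.04% Qa-108.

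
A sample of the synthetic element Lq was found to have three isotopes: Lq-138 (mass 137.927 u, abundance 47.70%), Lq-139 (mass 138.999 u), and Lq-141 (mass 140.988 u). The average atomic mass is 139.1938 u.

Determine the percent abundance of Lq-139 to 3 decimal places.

The remaining 52.30% is split between Lq-139 (fraction x) and Lq-141 (fraction 0.5230 − x).
Substituting: 138.999x + 140.988(0.5230 − x) = 73.402621
(138.999 − 140.988)x = -0.334103  ⇒  x = 0.16798, y = 0.35502
Lq-139: 16.798%, Lq-141: 35.502%.

16.798%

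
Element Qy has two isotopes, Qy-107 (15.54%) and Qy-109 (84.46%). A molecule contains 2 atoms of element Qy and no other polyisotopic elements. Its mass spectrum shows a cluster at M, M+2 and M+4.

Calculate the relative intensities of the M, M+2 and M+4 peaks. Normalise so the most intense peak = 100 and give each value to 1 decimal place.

3.4 : 36.8 : 100.0

The 2 Qy atoms are independent, so intensities follow the terms of (0.1554 + 0.8446)^2.
P(M) = 0.1554^2 = 0.024149
P(M+2) = 2 × 0.1554^1 × 0.8446^1 = 0.262502
P(M+4) = 0.8446^2 = 0.713349
The M+4 peak is largest (0.713349); scaling to 100 gives 3.4 : 36.8 : 100.0.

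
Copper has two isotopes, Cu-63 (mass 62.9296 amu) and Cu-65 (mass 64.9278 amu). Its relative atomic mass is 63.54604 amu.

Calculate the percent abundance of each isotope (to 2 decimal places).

Cu-63: 69.15%, Cu-65: 30.85%

With x = fraction of Cu-63 (so Cu-65 is 1 − x):
62.9296·x + 64.9278·(1 − x) = 63.54604
(62.9296 − 64.9278)·x = 63.54604 − 64.9278
x = -1.38176 / -1.9982 = 0.69150 → 69.15% Cu-63, 30.85% Cu-65.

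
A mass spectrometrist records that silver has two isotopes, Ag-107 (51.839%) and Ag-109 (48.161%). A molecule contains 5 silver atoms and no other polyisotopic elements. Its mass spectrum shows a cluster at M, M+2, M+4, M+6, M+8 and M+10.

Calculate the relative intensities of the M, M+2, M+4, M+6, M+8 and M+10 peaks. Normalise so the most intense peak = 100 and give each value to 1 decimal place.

11.6 : 53.8 : 100.0 : 92.9 : 43.2 : 8.0

The 5 Ag atoms are independent, so intensities follow the terms of (0.51839 + 0.48161)^5.
P(M) = 0.51839^5 = 0.037435
P(M+2) = 5 × 0.51839^4 × 0.48161^1 = 0.173897
P(M+4) = 10 × 0.51839^3 × 0.48161^2 = 0.323118
P(M+6) = 10 × 0.51839^2 × 0.48161^3 = 0.300192
P(M+8) = 5 × 0.51839^1 × 0.48161^4 = 0.139447
P(M+10) = 0.48161^5 = 0.025911
The M+4 peak is largest (0.323118); scaling to 100 gives 11.6 : 53.8 : 100.0 : 92.9 : 43.2 : 8.0.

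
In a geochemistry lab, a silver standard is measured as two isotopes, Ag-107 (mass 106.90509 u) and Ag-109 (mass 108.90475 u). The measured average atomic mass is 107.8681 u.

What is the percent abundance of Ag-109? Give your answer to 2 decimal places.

48.16%

With x = fraction of Ag-107 (so Ag-109 is 1 − x):
106.90509·x + 108.90475·(1 − x) = 107.8681
(106.90509 − 108.90475)·x = 107.8681 − 108.90475
x = -1.03665 / -1.99966 = 0.51841 → 51.84% Ag-107, 48.16% Ag-109.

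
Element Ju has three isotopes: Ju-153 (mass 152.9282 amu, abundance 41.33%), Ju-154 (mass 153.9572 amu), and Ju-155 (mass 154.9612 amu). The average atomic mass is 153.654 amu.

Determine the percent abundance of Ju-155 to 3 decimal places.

The remaining 58.67% is split between Ju-154 (fraction x) and Ju-155 (fraction 0.5867 − x).
Substituting: 153.9572x + 154.9612(0.5867 − x) = 90.44877494
(153.9572 − 154.9612)x = -0.4669611  ⇒  x = 0.46510, y = 0.12160
Ju-154: 46.510%, Ju-155: 12.160%.

12.160%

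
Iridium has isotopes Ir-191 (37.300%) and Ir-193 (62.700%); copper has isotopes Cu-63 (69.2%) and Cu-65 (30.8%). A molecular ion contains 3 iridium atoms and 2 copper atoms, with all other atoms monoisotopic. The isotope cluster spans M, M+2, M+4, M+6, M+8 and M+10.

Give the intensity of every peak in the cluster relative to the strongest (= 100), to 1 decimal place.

7.5 : 44.6 : 99.0 : 100.0 : 44.4 : 7.1

Iridium pattern (n=3): 0.05189512 : 0.26170165 : 0.43991135 : 0.24649188
Copper pattern (n=2): 0.478864 : 0.426272 : 0.094864
Convolve the two distributions (both contribute in 2-u steps):
  M: 0.05189512×0.478864 = 0.024851
  M+2: 0.05189512×0.426272 + 0.26170165×0.478864 = 0.147441
  M+4: 0.05189512×0.094864 + 0.26170165×0.426272 + 0.43991135×0.478864 = 0.327137
  M+6: 0.26170165×0.094864 + 0.43991135×0.426272 + 0.24649188×0.478864 = 0.330384
  M+8: 0.43991135×0.094864 + 0.24649188×0.426272 = 0.146804
  M+10: 0.24649188×0.094864 = 0.023383
Scale to base peak (0.330384) = 100: 7.5 : 44.6 : 99.0 : 100.0 : 44.4 : 7.1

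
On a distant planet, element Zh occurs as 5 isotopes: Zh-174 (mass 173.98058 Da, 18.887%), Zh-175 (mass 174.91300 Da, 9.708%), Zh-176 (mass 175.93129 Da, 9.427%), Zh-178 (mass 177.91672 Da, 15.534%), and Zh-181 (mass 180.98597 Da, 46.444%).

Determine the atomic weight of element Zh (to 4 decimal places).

178.1200 Da

Average mass = Σ (abundance × isotope mass) = 0.18887 × 173.98058 + 0.09708 × 174.91300 + 0.09427 × 175.93129 + 0.15534 × 177.91672 + 0.46444 × 180.98597
= 32.859712 + 16.980554 + 16.585043 + 27.637583 + 84.057124 = 178.120016 Da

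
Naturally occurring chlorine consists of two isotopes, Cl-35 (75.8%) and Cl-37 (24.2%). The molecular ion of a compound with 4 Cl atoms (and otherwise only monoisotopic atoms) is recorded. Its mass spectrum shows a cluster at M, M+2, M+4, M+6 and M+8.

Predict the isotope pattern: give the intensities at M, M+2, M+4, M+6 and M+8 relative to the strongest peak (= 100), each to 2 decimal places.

78.31 : 100.00 : 47.89 : 10.19 : 0.81

Each Cl atom is independently Cl-35 (p = 0.758) or Cl-37 (q = 0.242); the cluster is the binomial expansion (p + q)^4.
P(M) = 0.758^4 = 0.330124
P(M+2) = 4 × 0.758^3 × 0.242^1 = 0.421583
P(M+4) = 6 × 0.758^2 × 0.242^2 = 0.201893
P(M+6) = 4 × 0.758^1 × 0.242^3 = 0.042971
P(M+8) = 0.242^4 = 0.003430
The M+2 peak is largest (0.421583); scaling to 100 gives 78.31 : 100.00 : 47.89 : 10.19 : 0.81.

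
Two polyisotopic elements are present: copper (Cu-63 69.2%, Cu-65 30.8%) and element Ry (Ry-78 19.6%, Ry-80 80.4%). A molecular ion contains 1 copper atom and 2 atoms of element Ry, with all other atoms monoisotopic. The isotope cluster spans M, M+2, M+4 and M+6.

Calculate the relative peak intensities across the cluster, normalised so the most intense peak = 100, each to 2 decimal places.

4.88 : 42.24 : 100.00 : 36.57

Copper pattern (n=1): 0.6920 : 0.3080
Element Ry pattern (n=2): 0.038416 : 0.315168 : 0.646416
Convolve the two distributions (both contribute in 2-u steps):
  M: 0.6920×0.038416 = 0.026584
  M+2: 0.6920×0.315168 + 0.3080×0.038416 = 0.229928
  M+4: 0.6920×0.646416 + 0.3080×0.315168 = 0.544392
  M+6: 0.3080×0.646416 = 0.199096
Scale to base peak (0.544392) = 100: 4.88 : 42.24 : 100.00 : 36.57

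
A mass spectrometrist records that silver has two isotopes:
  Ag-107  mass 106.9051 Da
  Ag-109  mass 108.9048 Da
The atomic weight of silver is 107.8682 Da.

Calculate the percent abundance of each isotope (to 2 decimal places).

Let x be the fractional abundance of Ag-107; then Ag-109 has abundance 1 − x.
106.9051·x + 108.9048·(1 − x) = 107.8682
(106.9051 − 108.9048)·x = 107.8682 − 108.9048
x = -1.0366 / -1.9997 = 0.51838 → 51.84% Ag-107, 48.16% Ag-109.

Ag-107: 51.84%, Ag-109: 48.16%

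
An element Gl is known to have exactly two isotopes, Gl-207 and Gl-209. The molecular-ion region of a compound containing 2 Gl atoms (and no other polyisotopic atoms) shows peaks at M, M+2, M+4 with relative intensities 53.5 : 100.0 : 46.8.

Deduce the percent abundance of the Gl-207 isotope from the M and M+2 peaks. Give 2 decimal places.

51.69%

Write p for the Gl-207 fraction. I(M+2)/I(M) = [C(2,1)·p^1·(1−p)] / p^2 = 2·(1−p)/p = 100.0/53.5 = 1.8692
(1−p)/p = 1.8692/2 = 0.9346  ⇒  p = 1/(1 + 0.9346) = 0.5169
Gl-207: 51.69%, Gl-209: 48.31%.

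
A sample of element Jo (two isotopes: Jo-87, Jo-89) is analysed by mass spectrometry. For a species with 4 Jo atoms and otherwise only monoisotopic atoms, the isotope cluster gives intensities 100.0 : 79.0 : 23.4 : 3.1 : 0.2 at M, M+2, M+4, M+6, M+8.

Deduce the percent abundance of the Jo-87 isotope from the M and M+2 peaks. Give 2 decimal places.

If p is the fraction of Jo that is Jo-87, then I(M+2)/I(M) = [C(4,1)·p^3·(1−p)] / p^4 = 4·(1−p)/p = 79.0/100.0 = 0.7900
(1−p)/p = 0.7900/4 = 0.1975  ⇒  p = 1/(1 + 0.1975) = 0.8351
Jo-87: 83.51%, Jo-89: 16.49%.

83.51%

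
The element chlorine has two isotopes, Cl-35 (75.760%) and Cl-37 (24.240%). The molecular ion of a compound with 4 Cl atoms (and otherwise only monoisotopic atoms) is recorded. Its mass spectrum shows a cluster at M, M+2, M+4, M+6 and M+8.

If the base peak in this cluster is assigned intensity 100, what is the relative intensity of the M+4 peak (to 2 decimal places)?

Term probabilities: M 0.3294, M+2 0.4216, M+4 0.2023, M+6 0.0432, M+8 0.0035. Base peak = M+2.
P(M+2) = C(4,1) × 0.75760^3 × 0.24240^1 = 4 × 0.4348304 × 0.2424 = 0.421612 (base)
P(M+4) = C(4,2) × 0.75760^2 × 0.24240^2 = 6 × 0.57395776 × 0.05875776 = 0.202347
Relative intensity = 0.202347 / 0.421612 × 100 = 47.99

47.99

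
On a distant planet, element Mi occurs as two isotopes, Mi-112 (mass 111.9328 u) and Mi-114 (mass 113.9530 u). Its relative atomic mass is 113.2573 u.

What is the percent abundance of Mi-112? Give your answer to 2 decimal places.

With x = fraction of Mi-112 (so Mi-114 is 1 − x):
111.9328·x + 113.9530·(1 − x) = 113.2573
(111.9328 − 113.9530)·x = 113.2573 − 113.9530
x = -0.6957 / -2.0202 = 0.34437 → 34.44% Mi-112, 65.56% Mi-114.

34.44%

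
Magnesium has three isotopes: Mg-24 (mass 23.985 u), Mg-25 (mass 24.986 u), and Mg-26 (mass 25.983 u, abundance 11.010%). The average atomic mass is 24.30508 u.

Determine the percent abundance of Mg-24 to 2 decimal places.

The remaining 88.990% is split between Mg-24 (fraction x) and Mg-25 (fraction 0.88990 − x).
Substituting: 23.985x + 24.986(0.88990 − x) = 21.4443517
(23.985 − 24.986)x = -0.7906897  ⇒  x = 0.78990, y = 0.10000
Mg-24: 78.99%, Mg-25: 10.00%.

78.99%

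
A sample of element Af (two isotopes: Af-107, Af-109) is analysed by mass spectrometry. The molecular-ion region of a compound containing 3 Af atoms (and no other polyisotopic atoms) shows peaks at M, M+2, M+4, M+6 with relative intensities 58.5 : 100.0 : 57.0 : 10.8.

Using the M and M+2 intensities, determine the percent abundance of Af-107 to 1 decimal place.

If p is the fraction of Af that is Af-107, then I(M+2)/I(M) = [C(3,1)·p^2·(1−p)] / p^3 = 3·(1−p)/p = 100.0/58.5 = 1.7094
(1−p)/p = 1.7094/3 = 0.5698  ⇒  p = 1/(1 + 0.5698) = 0.6370
Af-107: 63.7%, Af-109: 36.3%.

63.7%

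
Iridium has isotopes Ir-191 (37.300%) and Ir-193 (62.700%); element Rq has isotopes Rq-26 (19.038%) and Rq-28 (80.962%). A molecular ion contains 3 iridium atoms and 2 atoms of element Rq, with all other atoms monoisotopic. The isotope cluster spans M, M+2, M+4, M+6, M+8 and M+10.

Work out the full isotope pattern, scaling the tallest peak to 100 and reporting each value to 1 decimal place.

0.5 : 7.0 : 35.9 : 86.8 : 100.0 : 44.3

Iridium pattern (n=3): 0.05189512 : 0.26170165 : 0.43991135 : 0.24649188
Element Rq pattern (n=2): 0.03624454 : 0.30827091 : 0.65548454
Convolve the two distributions (both contribute in 2-u steps):
  M: 0.05189512×0.03624454 = 0.001881
  M+2: 0.05189512×0.30827091 + 0.26170165×0.03624454 = 0.025483
  M+4: 0.05189512×0.65548454 + 0.26170165×0.30827091 + 0.43991135×0.03624454 = 0.130636
  M+6: 0.26170165×0.65548454 + 0.43991135×0.30827091 + 0.24649188×0.03624454 = 0.316087
  M+8: 0.43991135×0.65548454 + 0.24649188×0.30827091 = 0.364341
  M+10: 0.24649188×0.65548454 = 0.161572
Scale to base peak (0.364341) = 100: 0.5 : 7.0 : 35.9 : 86.8 : 100.0 : 44.3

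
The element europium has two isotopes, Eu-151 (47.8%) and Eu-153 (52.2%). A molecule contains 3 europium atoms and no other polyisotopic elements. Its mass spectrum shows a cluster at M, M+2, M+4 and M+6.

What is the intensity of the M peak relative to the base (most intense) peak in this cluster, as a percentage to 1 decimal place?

28.0%

Binomial terms of (0.478 + 0.522)^3: M 0.1092, M+2 0.3578, M+4 0.3907, M+6 0.1422 → M+4 is the base peak.
P(M+4) = C(3,2) × 0.478^1 × 0.522^2 = 3 × 0.4780 × 0.272484 = 0.390742 (base)
P(M) = C(3,0) × 0.478^3 × 0.522^0 = 1 × 0.10921535 × 1.0000 = 0.109215
Relative intensity = 0.109215 / 0.390742 × 100 = 28.0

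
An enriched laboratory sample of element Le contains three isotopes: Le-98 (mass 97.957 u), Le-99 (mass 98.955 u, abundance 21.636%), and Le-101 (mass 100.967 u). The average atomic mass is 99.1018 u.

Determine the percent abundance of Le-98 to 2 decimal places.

Let x and y be the fractions of Le-98 and Le-101. Then x + y = 1 − 0.21636 = 0.78364 and 97.957x + 100.967y = 99.1018 − 0.21636×98.955 = 77.6918962.
Substituting: 97.957x + 100.967(0.78364 − x) = 77.6918962
(97.957 − 100.967)x = -1.42988368  ⇒  x = 0.47504, y = 0.30860
Le-98: 47.50%, Le-101: 30.86%.

47.50%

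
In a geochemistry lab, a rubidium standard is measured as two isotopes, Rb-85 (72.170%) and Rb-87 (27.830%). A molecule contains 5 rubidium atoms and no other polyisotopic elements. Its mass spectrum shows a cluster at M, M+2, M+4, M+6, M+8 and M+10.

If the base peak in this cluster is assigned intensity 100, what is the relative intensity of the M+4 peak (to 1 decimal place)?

Binomial terms of (0.72170 + 0.27830)^5: M 0.1958, M+2 0.3775, M+4 0.2911, M+6 0.1123, M+8 0.0216, M+10 0.0017 → M+2 is the base peak.
P(M+2) = C(5,1) × 0.72170^4 × 0.27830^1 = 5 × 0.27128565 × 0.2783 = 0.377494 (base)
P(M+4) = C(5,2) × 0.72170^3 × 0.27830^2 = 10 × 0.37589809 × 0.07745089 = 0.291136
Relative intensity = 0.291136 / 0.377494 × 100 = 77.1

77.1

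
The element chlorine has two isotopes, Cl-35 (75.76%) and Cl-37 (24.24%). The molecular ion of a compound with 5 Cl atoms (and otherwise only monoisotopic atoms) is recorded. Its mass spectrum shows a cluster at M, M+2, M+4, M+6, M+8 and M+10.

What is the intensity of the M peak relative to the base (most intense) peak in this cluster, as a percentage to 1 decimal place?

Binomial terms of (0.7576 + 0.2424)^5: M 0.2496, M+2 0.3993, M+4 0.2555, M+6 0.0817, M+8 0.0131, M+10 0.0008 → M+2 is the base peak.
P(M+2) = C(5,1) × 0.7576^4 × 0.2424^1 = 5 × 0.32942751 × 0.2424 = 0.399266 (base)
P(M) = C(5,0) × 0.7576^5 × 0.2424^0 = 1 × 0.24957428 × 1.0000 = 0.249574
Relative intensity = 0.249574 / 0.399266 × 100 = 62.5

62.5%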